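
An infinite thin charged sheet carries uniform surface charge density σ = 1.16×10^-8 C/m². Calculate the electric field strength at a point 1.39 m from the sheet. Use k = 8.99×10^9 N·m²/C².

655 V/m

Choose a cylindrical pillbox piercing the sheet, end faces (area A) parallel to it.
Flux Φ = 2EA and Q_enc = σA, so 2EA = σA/ε₀ ⇒ E = |σ|/(2ε₀), independent of distance.
E = 2πk|σ| = 2π(8.99×10^9)(1.16×10^-8) = 655 N/C.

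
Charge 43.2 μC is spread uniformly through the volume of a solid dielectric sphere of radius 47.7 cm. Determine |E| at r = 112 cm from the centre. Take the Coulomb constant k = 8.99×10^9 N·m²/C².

By spherical symmetry E is radial; choose a Gaussian sphere of radius r = 112 cm (r > R, so the entire charge is enclosed).
Q_enc = 43.2 μC = 4.32×10^-5 C.
By Gauss's law, ∮E·dA = E·4πr² = Q_enc/ε₀.
E = k|Q_enc|/r² = (8.99×10^9)(4.32×10^-5)/(1.12)² = 3.10e5 N/C.

|E| = 3.10×10^5 N/C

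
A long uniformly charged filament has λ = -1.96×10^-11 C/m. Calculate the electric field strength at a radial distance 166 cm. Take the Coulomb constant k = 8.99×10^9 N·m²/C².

E ≈ 0.212 N/C

By cylindrical symmetry E is radial; use a coaxial Gaussian cylinder of radius 166 cm and length L.
Q_enc = λL, so λ_enc = -1.96×10^-11 C/m.
By Gauss's law (flux through the curved wall only), E·2πrL = λ_enc L/ε₀.
E = 2k|λ_enc|/r = 2(8.99×10^9)(1.96e-11)/(1.66) = 0.212 N/C.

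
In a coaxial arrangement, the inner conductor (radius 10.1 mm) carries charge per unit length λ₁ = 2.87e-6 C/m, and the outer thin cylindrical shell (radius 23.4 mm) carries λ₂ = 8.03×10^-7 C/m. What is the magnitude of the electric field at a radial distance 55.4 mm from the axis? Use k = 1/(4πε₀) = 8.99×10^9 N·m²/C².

|E| = 1.19×10^6 N/C

Coaxial Gaussian cylinder, radius r = 55.4 mm, length L (r > 23.4 mm, enclosing both).
λ_enc = λ₁ + λ₂ = (2.87×10^-6) + (8.03×10^-7) = 3.673×10^-6 C/m.
Gauss's law: E·2πrL = λ_enc L/ε₀.
E = 2k|λ_enc|/r = 2(8.99×10^9)(3.673e-6)/(0.0554) = 1.19×10^6 N/C.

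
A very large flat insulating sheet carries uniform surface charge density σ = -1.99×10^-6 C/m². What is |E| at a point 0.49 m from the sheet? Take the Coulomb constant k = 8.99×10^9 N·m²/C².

|E| ≈ 1.12×10^5 N/C

The symmetry is planar: E is normal to the sheet and the same magnitude on both sides. Take a pillbox straddling the sheet with end-cap area A.
Only the two end caps contribute flux: Φ = 2EA. With Q_enc = σA, Gauss's law gives E = |σ|/(2ε₀).
E = 2πk|σ| = 2π(8.99×10^9)(1.99×10^-6) = 1.12×10^5 N/C.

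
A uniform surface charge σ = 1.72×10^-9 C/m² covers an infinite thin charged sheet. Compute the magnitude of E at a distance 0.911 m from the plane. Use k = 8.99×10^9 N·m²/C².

|E| ≈ 97.2 N/C

The symmetry is planar: E is normal to the sheet and the same magnitude on both sides. Take a pillbox straddling the sheet with end-cap area A.
Flux Φ = 2EA and Q_enc = σA, so 2EA = σA/ε₀ ⇒ E = |σ|/(2ε₀), independent of distance.
E = 2πk|σ| = 2π(8.99×10^9)(1.72e-9) = 97.2 N/C.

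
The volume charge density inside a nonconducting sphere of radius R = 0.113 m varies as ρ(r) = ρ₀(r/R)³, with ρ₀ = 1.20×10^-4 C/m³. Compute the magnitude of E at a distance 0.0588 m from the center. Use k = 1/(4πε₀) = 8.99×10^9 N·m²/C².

Symmetry ⇒ E = E(r) r̂. Gaussian sphere of radius r = 0.0588 m (r < R).
Integrate the density: Q_enc = 4π ∫₀^r ρ₀(r'/R)^3 r'² dr' = 4πρ₀ r^6/(6·R³) = 7.199e-9 C.
Gauss's law: E·4πr² = Q_enc/ε₀.
E = k|Q_enc|/r² = (8.99×10^9)(7.199e-9)/(0.0588)² = 1.87×10^4 N/C.

|E| = 1.87×10^4 N/C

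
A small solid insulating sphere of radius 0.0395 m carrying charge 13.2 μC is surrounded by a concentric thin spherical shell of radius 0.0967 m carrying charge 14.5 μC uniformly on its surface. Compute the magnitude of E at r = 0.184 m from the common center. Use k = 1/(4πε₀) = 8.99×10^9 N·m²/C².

7.36×10^6 N/C

Take a concentric spherical Gaussian surface of radius r = 0.184 m (r > 0.0967 m, enclosing both).
Q_enc = (13.2 μC) + (14.5 μC) = 2.77×10^-5 C.
Since E is radial and uniform over the Gaussian sphere, Φ = E·4πr² = Q_enc/ε₀.
E = k|Q_enc|/r² = (8.99×10^9)(2.77×10^-5)/(0.184)² = 7.36×10^6 N/C.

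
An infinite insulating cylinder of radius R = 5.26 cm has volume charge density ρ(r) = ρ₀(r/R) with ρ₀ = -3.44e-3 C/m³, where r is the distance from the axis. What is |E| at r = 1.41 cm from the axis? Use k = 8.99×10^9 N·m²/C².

E = 4.90e5 N/C

By cylindrical symmetry E is radial; use a coaxial Gaussian cylinder of radius 1.41 cm and length L (r < R).
Integrating ρ over the cross-section to radius r: λ_enc = (2πρ₀/R) ∫₀^r r'^2 dr' = 2πρ₀ r^3/(3·R) = -3.84e-7 C/m.
By Gauss's law (flux through the curved wall only), E·2πrL = λ_enc L/ε₀.
E = 2k|λ_enc|/r = 2(8.99×10^9)(3.84×10^-7)/(0.0141) = 4.90×10^5 N/C.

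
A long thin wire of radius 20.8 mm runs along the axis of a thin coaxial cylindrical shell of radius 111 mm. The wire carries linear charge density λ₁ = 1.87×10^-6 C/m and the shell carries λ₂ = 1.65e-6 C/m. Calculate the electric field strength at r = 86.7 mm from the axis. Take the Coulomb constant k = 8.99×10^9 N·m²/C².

Choose a coaxial cylinder of radius r = 86.7 mm (arbitrary length L) as the Gaussian surface (between the conductors, 20.8 mm < r < 111 mm).
The shell at 111 mm lies outside the Gaussian surface, so λ_enc = λ₁ = 1.87e-6 C/m.
By Gauss's law (flux through the curved wall only), E·2πrL = λ_enc L/ε₀.
E = 2k|λ_enc|/r = 2(8.99×10^9)(1.87×10^-6)/(0.0867) = 3.88×10^5 N/C.

|E| ≈ 3.88×10^5 N/C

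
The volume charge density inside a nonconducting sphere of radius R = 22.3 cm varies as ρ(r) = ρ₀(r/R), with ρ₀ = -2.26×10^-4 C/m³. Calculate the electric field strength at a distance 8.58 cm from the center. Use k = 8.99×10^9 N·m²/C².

|E| ≈ 2.11×10^5 N/C

Use a concentric Gaussian sphere at r = 8.58 cm (r < R).
Integrate the density: Q_enc = 4π ∫₀^r ρ₀(r'/R)^1 r'² dr' = 4πρ₀ r^4/(4·R) = -1.725×10^-7 C.
Gauss's law: E·4πr² = Q_enc/ε₀.
E = k|Q_enc|/r² = (8.99×10^9)(1.725×10^-7)/(0.0858)² = 2.11×10^5 N/C.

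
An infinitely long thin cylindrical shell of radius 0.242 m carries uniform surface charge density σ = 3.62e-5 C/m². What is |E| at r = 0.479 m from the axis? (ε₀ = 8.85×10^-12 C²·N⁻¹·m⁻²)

Choose a coaxial cylinder of radius r = 0.479 m (arbitrary length L) as the Gaussian surface (r > 0.242 m).
The whole shell is enclosed: λ_enc = σ·2πR = (3.62e-5)·2π·(0.242) = 5.504e-5 C/m.
By Gauss's law (flux through the curved wall only), E·2πrL = λ_enc L/ε₀.
E = |λ_enc|/(2πε₀r) = (5.504×10^-5)/(2π·8.85×10^-12·0.479) = 2.07×10^6 N/C.

E = 2.07e6 N/C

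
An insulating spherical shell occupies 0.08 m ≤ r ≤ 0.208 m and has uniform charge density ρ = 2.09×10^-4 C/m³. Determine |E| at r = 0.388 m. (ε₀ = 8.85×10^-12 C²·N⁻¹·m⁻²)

Take a concentric spherical Gaussian surface of radius r = 0.388 m (r > 0.208 m, enclosing the whole shell).
Q_enc = ρ·(4π/3)(b³ − a³) = (2.09×10^-4)·(4π/3)·((0.208)³ − (0.08)³) = 7.43×10^-6 C.
Applying ∮E·dA = Q_enc/ε₀ with Φ = E(4πr²):
E = |Q_enc|/(4πε₀r²) = (7.43×10^-6)/(4π·8.85×10^-12·(0.388)²) = 4.44×10^5 N/C.

|E| ≈ 4.44e5 N/C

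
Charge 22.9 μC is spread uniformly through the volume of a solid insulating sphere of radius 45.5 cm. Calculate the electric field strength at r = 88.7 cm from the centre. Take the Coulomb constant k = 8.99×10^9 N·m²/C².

2.62×10^5 N/C

By spherical symmetry E is radial; choose a Gaussian sphere of radius r = 88.7 cm (r > R, so the entire charge is enclosed).
Q_enc = 22.9 μC = 2.29e-5 C.
Gauss's law: E·4πr² = Q_enc/ε₀.
E = k|Q_enc|/r² = (8.99×10^9)(2.29e-5)/(0.887)² = 2.62×10^5 N/C.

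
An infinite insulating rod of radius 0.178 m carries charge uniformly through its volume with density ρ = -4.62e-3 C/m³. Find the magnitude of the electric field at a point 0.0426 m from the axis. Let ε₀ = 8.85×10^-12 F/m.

Coaxial Gaussian cylinder, radius r = 0.0426 m, length L (r < R).
Charge inside radius r per length L is ρ·πr²·L, so λ_enc = ρπr² = -2.634e-5 C/m.
Applying ∮E·dA = Q_enc/ε₀ with the end caps contributing no flux:
E = |λ_enc|/(2πε₀r) = (2.634e-5)/(2π·8.85×10^-12·0.0426) = 1.11e7 N/C.

E ≈ 1.11×10^7 N/C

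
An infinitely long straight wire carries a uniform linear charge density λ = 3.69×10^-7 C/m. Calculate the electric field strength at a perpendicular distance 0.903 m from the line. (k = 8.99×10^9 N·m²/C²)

Take a coaxial cylindrical Gaussian surface of radius r = 0.903 m and length L.
Q_enc = λL, so λ_enc = 3.69×10^-7 C/m.
By Gauss's law (flux through the curved wall only), E·2πrL = λ_enc L/ε₀.
E = 2k|λ_enc|/r = 2(8.99×10^9)(3.69×10^-7)/(0.903) = 7.35×10^3 N/C.

E ≈ 7.35×10^3 N/C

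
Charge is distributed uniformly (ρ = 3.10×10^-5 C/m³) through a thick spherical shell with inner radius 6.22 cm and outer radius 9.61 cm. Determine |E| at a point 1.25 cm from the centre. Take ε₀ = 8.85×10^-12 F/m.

E = 0

Take a concentric spherical Gaussian surface of radius r = 1.25 cm (r < 6.22 cm, inside the empty cavity).
No charge is enclosed, so by Gauss's law E·4πr² = 0 ⇒ E = 0.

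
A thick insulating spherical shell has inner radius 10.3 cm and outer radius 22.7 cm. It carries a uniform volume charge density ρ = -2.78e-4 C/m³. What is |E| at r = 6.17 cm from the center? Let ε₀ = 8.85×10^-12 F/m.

By spherical symmetry E is radial; choose a Gaussian sphere of radius r = 6.17 cm (r < 10.3 cm, inside the empty cavity).
No charge is enclosed, so by Gauss's law E·4πr² = 0 ⇒ E = 0.

|E| = 0 V/m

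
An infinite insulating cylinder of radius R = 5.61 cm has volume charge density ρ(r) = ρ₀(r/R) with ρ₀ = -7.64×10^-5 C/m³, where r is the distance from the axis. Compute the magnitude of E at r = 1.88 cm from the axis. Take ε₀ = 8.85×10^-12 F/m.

Take a coaxial cylindrical Gaussian surface of radius r = 1.88 cm and length L (r < R).
Integrating ρ over the cross-section to radius r: λ_enc = (2πρ₀/R) ∫₀^r r'^2 dr' = 2πρ₀ r^3/(3·R) = -1.895×10^-8 C/m.
Since E is radial and uniform over the curved surface, Φ = E·2πrL = Q_enc/ε₀ = λ_enc L/ε₀.
E = |λ_enc|/(2πε₀r) = (1.895×10^-8)/(2π·8.85×10^-12·0.0188) = 1.81e4 N/C.

|E| = 1.81×10^4 N/C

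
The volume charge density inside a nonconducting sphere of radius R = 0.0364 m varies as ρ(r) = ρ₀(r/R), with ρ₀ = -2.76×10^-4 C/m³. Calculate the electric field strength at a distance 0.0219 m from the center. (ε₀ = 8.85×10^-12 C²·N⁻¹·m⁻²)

By spherical symmetry E is radial; choose a Gaussian sphere of radius r = 0.0219 m (r < R).
Q_enc = ∫₀^r ρ(r')·4πr'² dr' = (4πρ₀/R) ∫₀^r r'^3 dr' = 4πρ₀ r^4/(4·R) = -5.479e-9 C.
By Gauss's law, ∮E·dA = E·4πr² = Q_enc/ε₀.
E = |Q_enc|/(4πε₀r²) = (5.479×10^-9)/(4π·8.85×10^-12·(0.0219)²) = 1.03×10^5 N/C.

E ≈ 1.03e5 N/C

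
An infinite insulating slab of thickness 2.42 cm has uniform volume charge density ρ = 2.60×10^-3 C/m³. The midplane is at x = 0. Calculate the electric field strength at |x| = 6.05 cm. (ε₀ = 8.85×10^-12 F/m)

|E| ≈ 3.55×10^6 N/C

The point |x| = 6.05 cm lies outside the slab (half-thickness 0.0121 m). A symmetric pillbox spanning the full slab encloses Q_enc = ρ·d·A.
Flux = 2EA ⇒ E = |ρ|d/(2ε₀), independent of distance outside.
E = (2.60e-3)(0.0242)/(2·8.85×10^-12) = 3.55×10^6 N/C.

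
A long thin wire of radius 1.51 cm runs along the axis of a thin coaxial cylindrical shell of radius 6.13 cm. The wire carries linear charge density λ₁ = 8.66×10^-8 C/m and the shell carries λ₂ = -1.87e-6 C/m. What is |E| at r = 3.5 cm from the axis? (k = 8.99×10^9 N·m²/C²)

4.45×10^4 N/C

Take a coaxial cylindrical Gaussian surface of radius r = 3.5 cm and length L (between the conductors, 1.51 cm < r < 6.13 cm).
The shell at 6.13 cm lies outside the Gaussian surface, so λ_enc = λ₁ = 8.66×10^-8 C/m.
By Gauss's law (flux through the curved wall only), E·2πrL = λ_enc L/ε₀.
E = 2k|λ_enc|/r = 2(8.99×10^9)(8.66e-8)/(0.035) = 4.45×10^4 N/C.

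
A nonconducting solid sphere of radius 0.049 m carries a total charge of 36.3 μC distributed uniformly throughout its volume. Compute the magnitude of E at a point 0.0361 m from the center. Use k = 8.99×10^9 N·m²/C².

Symmetry ⇒ E = E(r) r̂. Gaussian sphere of radius r = 0.0361 m (r < R).
Only the charge within r is enclosed: Q_enc = Q·(r/R)³ = (36.3 μC)·(0.0361 m/0.049 m)³ = 1.452×10^-5 C.
By Gauss's law, ∮E·dA = E·4πr² = Q_enc/ε₀.
E = k|Q_enc|/r² = (8.99×10^9)(1.452×10^-5)/(0.0361)² = 1.00×10^8 N/C.

E = 1.00×10^8 N/C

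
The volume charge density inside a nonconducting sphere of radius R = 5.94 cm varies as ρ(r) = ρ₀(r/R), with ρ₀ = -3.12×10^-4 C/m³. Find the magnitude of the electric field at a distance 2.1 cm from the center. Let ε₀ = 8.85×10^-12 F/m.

By spherical symmetry E is radial; choose a Gaussian sphere of radius r = 2.1 cm (r < R).
Integrate the density: Q_enc = 4π ∫₀^r ρ₀(r'/R)^1 r'² dr' = 4πρ₀ r^4/(4·R) = -3.209×10^-9 C.
Applying ∮E·dA = Q_enc/ε₀ with Φ = E(4πr²):
E = |Q_enc|/(4πε₀r²) = (3.209×10^-9)/(4π·8.85×10^-12·(0.021)²) = 6.54×10^4 N/C.

|E| ≈ 6.54e4 V/m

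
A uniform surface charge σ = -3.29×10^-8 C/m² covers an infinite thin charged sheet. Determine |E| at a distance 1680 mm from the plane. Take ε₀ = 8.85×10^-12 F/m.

E = 1.86×10^3 N/C

Choose a cylindrical pillbox piercing the sheet, end faces (area A) parallel to it.
Only the two end caps contribute flux: Φ = 2EA. With Q_enc = σA, Gauss's law gives E = |σ|/(2ε₀).
E = |σ|/(2ε₀) = (3.29e-8)/(2·8.85×10^-12) = 1.86×10^3 N/C.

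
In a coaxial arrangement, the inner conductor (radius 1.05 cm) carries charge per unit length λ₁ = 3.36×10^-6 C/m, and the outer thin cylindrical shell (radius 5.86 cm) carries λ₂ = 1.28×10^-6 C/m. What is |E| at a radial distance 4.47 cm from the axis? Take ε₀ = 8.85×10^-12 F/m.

E = 1.35×10^6 N/C

Coaxial Gaussian cylinder, radius r = 4.47 cm, length L (between the conductors, 1.05 cm < r < 5.86 cm).
Only the inner wire is enclosed; the outer shell contributes nothing inside itself. λ_enc = λ₁ = 3.36×10^-6 C/m.
Applying ∮E·dA = Q_enc/ε₀ with the end caps contributing no flux:
E = |λ_enc|/(2πε₀r) = (3.36e-6)/(2π·8.85×10^-12·0.0447) = 1.35e6 N/C.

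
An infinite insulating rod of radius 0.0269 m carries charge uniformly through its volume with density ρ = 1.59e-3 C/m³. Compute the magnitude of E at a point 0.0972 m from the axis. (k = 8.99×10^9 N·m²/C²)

E ≈ 6.69e5 V/m

Take a coaxial cylindrical Gaussian surface of radius r = 0.0972 m and length L (r > 0.0269 m, full cross-section enclosed).
λ_enc = ρ·πR² = (1.59×10^-3)π(0.0269)² = 3.615e-6 C/m.
Gauss's law: E·2πrL = λ_enc L/ε₀.
E = 2k|λ_enc|/r = 2(8.99×10^9)(3.615e-6)/(0.0972) = 6.69e5 N/C.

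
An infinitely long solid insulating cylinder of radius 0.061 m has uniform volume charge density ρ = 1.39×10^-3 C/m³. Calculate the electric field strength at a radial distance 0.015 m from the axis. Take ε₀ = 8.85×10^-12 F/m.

E ≈ 1.18×10^6 N/C

By cylindrical symmetry E is radial; use a coaxial Gaussian cylinder of radius 0.015 m and length L (r < R).
Enclosed charge per unit length: λ_enc = ρ·πr² = (1.39×10^-3)π(0.015)² = 9.825e-7 C/m.
Applying ∮E·dA = Q_enc/ε₀ with the end caps contributing no flux:
E = |λ_enc|/(2πε₀r) = (9.825e-7)/(2π·8.85×10^-12·0.015) = 1.18×10^6 N/C.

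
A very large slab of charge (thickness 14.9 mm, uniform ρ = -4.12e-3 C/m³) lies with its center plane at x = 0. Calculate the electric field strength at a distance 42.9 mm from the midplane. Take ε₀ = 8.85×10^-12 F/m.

The point |x| = 42.9 mm lies outside the slab (half-thickness 0.00745 m). A symmetric pillbox spanning the full slab encloses Q_enc = ρ·d·A.
Flux = 2EA ⇒ E = |ρ|d/(2ε₀), independent of distance outside.
E = (4.12×10^-3)(0.0149)/(2·8.85×10^-12) = 3.47e6 N/C.

|E| ≈ 3.47×10^6 N/C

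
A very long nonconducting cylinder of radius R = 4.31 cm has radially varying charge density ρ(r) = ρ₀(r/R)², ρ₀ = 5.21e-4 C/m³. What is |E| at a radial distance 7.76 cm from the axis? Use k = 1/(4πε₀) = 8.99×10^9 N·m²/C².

|E| ≈ 3.52×10^5 V/m

Coaxial Gaussian cylinder, radius r = 7.76 cm, length L (r > R, full charge per length enclosed).
λ_enc = 2π ∫₀^R ρ₀(r'/R)^2 r' dr' = 2πρ₀R²/4 = 1.52×10^-6 C/m.
Applying ∮E·dA = Q_enc/ε₀ with the end caps contributing no flux:
E = 2k|λ_enc|/r = 2(8.99×10^9)(1.52e-6)/(0.0776) = 3.52e5 N/C.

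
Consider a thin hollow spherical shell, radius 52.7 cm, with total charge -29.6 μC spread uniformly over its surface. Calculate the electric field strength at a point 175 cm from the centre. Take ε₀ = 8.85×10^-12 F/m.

|E| = 8.69×10^4 N/C

Take a concentric spherical Gaussian surface of radius r = 175 cm (r > 52.7 cm).
The entire shell is enclosed: Q_enc = -2.96×10^-5 C.
Applying ∮E·dA = Q_enc/ε₀ with Φ = E(4πr²):
E = |Q_enc|/(4πε₀r²) = (2.96×10^-5)/(4π·8.85×10^-12·(1.75)²) = 8.69×10^4 N/C.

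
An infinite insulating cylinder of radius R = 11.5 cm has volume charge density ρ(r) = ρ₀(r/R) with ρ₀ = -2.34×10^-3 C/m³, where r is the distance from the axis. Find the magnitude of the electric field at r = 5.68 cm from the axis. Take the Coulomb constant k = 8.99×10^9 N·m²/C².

|E| ≈ 2.47×10^6 V/m

By cylindrical symmetry E is radial; use a coaxial Gaussian cylinder of radius 5.68 cm and length L (r < R).
Integrating ρ over the cross-section to radius r: λ_enc = (2πρ₀/R) ∫₀^r r'^2 dr' = 2πρ₀ r^3/(3·R) = -7.809e-6 C/m.
Applying ∮E·dA = Q_enc/ε₀ with the end caps contributing no flux:
E = 2k|λ_enc|/r = 2(8.99×10^9)(7.809×10^-6)/(0.0568) = 2.47×10^6 N/C.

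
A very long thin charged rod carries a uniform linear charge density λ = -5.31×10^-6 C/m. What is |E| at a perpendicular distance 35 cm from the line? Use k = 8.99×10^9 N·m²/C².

By cylindrical symmetry E is radial; use a coaxial Gaussian cylinder of radius 35 cm and length L.
Q_enc = λL, so λ_enc = -5.31×10^-6 C/m.
By Gauss's law (flux through the curved wall only), E·2πrL = λ_enc L/ε₀.
E = 2k|λ_enc|/r = 2(8.99×10^9)(5.31×10^-6)/(0.35) = 2.73×10^5 N/C.

|E| ≈ 2.73×10^5 N/C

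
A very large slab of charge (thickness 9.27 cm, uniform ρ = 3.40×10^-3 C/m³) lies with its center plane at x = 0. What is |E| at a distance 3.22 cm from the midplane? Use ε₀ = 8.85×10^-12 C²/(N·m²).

|E| = 1.24×10^7 N/C

By symmetry E is perpendicular to the slab. A Gaussian pillbox from −3.22 cm to +3.22 cm (face area A) lies entirely within the slab.
Q_enc = ρ·(2x)·A and flux = 2EA, so 2EA = 2ρxA/ε₀ ⇒ E = |ρ|x/ε₀.
E = (3.40e-3)(0.0322)/(8.85×10^-12) = 1.24×10^7 N/C.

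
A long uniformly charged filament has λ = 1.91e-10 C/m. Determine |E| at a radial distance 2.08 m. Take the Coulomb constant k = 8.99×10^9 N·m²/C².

1.65 N/C

Take a coaxial cylindrical Gaussian surface of radius r = 2.08 m and length L.
Q_enc = λL, so λ_enc = 1.91×10^-10 C/m.
Applying ∮E·dA = Q_enc/ε₀ with the end caps contributing no flux:
E = 2k|λ_enc|/r = 2(8.99×10^9)(1.91×10^-10)/(2.08) = 1.65 N/C.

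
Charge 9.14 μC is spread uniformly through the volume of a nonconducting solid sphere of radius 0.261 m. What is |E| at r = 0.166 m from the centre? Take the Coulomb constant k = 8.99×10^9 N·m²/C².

7.67×10^5 N/C

Take a concentric spherical Gaussian surface of radius r = 0.166 m (r < R).
For a uniform sphere the enclosed fraction is (r/R)³, so Q_enc = (9.14 μC)(0.166/0.261)³ = 2.352×10^-6 C.
Applying ∮E·dA = Q_enc/ε₀ with Φ = E(4πr²):
E = k|Q_enc|/r² = (8.99×10^9)(2.352e-6)/(0.166)² = 7.67×10^5 N/C.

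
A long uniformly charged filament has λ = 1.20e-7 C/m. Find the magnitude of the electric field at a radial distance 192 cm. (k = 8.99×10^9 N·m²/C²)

E = 1.12×10^3 N/C

Take a coaxial cylindrical Gaussian surface of radius r = 192 cm and length L.
Q_enc = λL, so λ_enc = 1.20×10^-7 C/m.
Gauss's law: E·2πrL = λ_enc L/ε₀.
E = 2k|λ_enc|/r = 2(8.99×10^9)(1.20×10^-7)/(1.92) = 1.12e3 N/C.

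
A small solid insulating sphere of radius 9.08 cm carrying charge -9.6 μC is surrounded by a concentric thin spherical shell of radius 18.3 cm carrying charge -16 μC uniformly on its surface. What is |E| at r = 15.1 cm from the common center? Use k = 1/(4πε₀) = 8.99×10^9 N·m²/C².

E = 3.79×10^6 V/m

Use a concentric Gaussian sphere at r = 15.1 cm (between the bodies, 9.08 cm < r < 18.3 cm).
Only the inner charge is enclosed; the outer shell contributes nothing inside itself. Q_enc = -9.6 μC = -9.60×10^-6 C.
Applying ∮E·dA = Q_enc/ε₀ with Φ = E(4πr²):
E = k|Q_enc|/r² = (8.99×10^9)(9.60×10^-6)/(0.151)² = 3.79e6 N/C.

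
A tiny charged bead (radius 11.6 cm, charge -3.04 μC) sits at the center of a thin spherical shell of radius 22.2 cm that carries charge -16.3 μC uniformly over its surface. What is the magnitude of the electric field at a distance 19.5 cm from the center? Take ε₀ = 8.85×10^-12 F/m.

Take a concentric spherical Gaussian surface of radius r = 19.5 cm (between the bodies, 11.6 cm < r < 22.2 cm).
The shell at 22.2 cm lies outside the Gaussian surface, so Q_enc = -3.04 μC = -3.04e-6 C.
Applying ∮E·dA = Q_enc/ε₀ with Φ = E(4πr²):
E = |Q_enc|/(4πε₀r²) = (3.04×10^-6)/(4π·8.85×10^-12·(0.195)²) = 7.19e5 N/C.

E = 7.19×10^5 N/C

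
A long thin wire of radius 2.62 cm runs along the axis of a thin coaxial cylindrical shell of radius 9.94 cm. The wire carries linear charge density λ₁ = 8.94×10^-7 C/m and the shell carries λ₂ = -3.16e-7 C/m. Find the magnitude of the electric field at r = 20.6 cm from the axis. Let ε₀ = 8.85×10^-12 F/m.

|E| ≈ 5.05×10^4 N/C

By cylindrical symmetry E is radial; use a coaxial Gaussian cylinder of radius 20.6 cm and length L (r > 9.94 cm, enclosing both).
λ_enc = λ₁ + λ₂ = (8.94×10^-7) + (-3.16e-7) = 5.78e-7 C/m.
Applying ∮E·dA = Q_enc/ε₀ with the end caps contributing no flux:
E = |λ_enc|/(2πε₀r) = (5.78×10^-7)/(2π·8.85×10^-12·0.206) = 5.05×10^4 N/C.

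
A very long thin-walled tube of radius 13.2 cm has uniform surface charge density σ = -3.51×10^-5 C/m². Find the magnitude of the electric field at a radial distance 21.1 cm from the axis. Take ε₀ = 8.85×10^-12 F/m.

Choose a coaxial cylinder of radius r = 21.1 cm (arbitrary length L) as the Gaussian surface (r > 13.2 cm).
The whole shell is enclosed: λ_enc = σ·2πR = (-3.51×10^-5)·2π·(0.132) = -2.911×10^-5 C/m.
Gauss's law: E·2πrL = λ_enc L/ε₀.
E = |λ_enc|/(2πε₀r) = (2.911e-5)/(2π·8.85×10^-12·0.211) = 2.48×10^6 N/C.

E ≈ 2.48×10^6 N/C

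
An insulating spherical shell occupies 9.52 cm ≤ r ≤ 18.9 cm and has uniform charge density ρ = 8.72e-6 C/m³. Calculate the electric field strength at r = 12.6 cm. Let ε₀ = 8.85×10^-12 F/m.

Take a concentric spherical Gaussian surface of radius r = 12.6 cm (within the shell material, 9.52 cm < r < 18.9 cm).
Only the shell between 9.52 cm and r is enclosed: Q_enc = ρ·(4π/3)(r³ − a³) = (8.72×10^-6)·(4π/3)·((0.126)³ − (0.0952)³) = 4.155×10^-8 C.
Applying ∮E·dA = Q_enc/ε₀ with Φ = E(4πr²):
E = |Q_enc|/(4πε₀r²) = (4.155e-8)/(4π·8.85×10^-12·(0.126)²) = 2.35e4 N/C.

2.35×10^4 N/C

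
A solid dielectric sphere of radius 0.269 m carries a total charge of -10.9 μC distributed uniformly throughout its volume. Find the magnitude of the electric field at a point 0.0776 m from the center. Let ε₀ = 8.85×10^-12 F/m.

|E| ≈ 3.91×10^5 V/m

Symmetry ⇒ E = E(r) r̂. Gaussian sphere of radius r = 0.0776 m (r < R).
Only the charge within r is enclosed: Q_enc = Q·(r/R)³ = (-10.9 μC)·(0.0776 m/0.269 m)³ = -2.617e-7 C.
By Gauss's law, ∮E·dA = E·4πr² = Q_enc/ε₀.
E = |Q_enc|/(4πε₀r²) = (2.617e-7)/(4π·8.85×10^-12·(0.0776)²) = 3.91×10^5 N/C.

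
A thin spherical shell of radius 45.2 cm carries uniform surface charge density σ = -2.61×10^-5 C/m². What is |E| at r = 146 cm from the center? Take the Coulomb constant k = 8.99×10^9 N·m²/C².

Take a concentric spherical Gaussian surface of radius r = 146 cm (r > 45.2 cm).
The entire shell is enclosed: Q_enc = σ·4πR² = (-2.61×10^-5)·4π·(0.452)² = -6.701e-5 C.
By Gauss's law, ∮E·dA = E·4πr² = Q_enc/ε₀.
E = k|Q_enc|/r² = (8.99×10^9)(6.701×10^-5)/(1.46)² = 2.83×10^5 N/C.

E = 2.83e5 N/C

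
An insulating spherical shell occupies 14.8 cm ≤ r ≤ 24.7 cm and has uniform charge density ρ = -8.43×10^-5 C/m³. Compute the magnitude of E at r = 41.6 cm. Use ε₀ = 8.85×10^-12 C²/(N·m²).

By spherical symmetry E is radial; choose a Gaussian sphere of radius r = 41.6 cm (r > 24.7 cm, enclosing the whole shell).
Q_enc = ρ·(4π/3)(b³ − a³) = (-8.43×10^-5)·(4π/3)·((0.247)³ − (0.148)³) = -4.176×10^-6 C.
By Gauss's law, ∮E·dA = E·4πr² = Q_enc/ε₀.
E = |Q_enc|/(4πε₀r²) = (4.176×10^-6)/(4π·8.85×10^-12·(0.416)²) = 2.17e5 N/C.

E ≈ 2.17e5 N/C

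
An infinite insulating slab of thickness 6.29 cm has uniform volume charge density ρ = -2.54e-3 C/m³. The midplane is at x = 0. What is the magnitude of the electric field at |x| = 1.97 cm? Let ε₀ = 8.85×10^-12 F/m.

By symmetry E is perpendicular to the slab. A Gaussian pillbox from −1.97 cm to +1.97 cm (face area A) lies entirely within the slab.
Q_enc = ρ·(2x)·A and flux = 2EA, so 2EA = 2ρxA/ε₀ ⇒ E = |ρ|x/ε₀.
E = (2.54×10^-3)(0.0197)/(8.85×10^-12) = 5.65×10^6 N/C.

E ≈ 5.65×10^6 V/m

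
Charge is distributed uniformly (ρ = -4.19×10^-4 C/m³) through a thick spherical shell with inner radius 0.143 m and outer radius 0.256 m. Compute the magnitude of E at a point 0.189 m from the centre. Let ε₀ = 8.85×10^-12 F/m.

Symmetry ⇒ E = E(r) r̂. Gaussian sphere of radius r = 0.189 m (within the shell material, 0.143 m < r < 0.256 m).
Only the shell between 0.143 m and r is enclosed: Q_enc = ρ·(4π/3)(r³ − a³) = (-4.19×10^-4)·(4π/3)·((0.189)³ − (0.143)³) = -6.717×10^-6 C.
By Gauss's law, ∮E·dA = E·4πr² = Q_enc/ε₀.
E = |Q_enc|/(4πε₀r²) = (6.717×10^-6)/(4π·8.85×10^-12·(0.189)²) = 1.69×10^6 N/C.

|E| = 1.69e6 N/C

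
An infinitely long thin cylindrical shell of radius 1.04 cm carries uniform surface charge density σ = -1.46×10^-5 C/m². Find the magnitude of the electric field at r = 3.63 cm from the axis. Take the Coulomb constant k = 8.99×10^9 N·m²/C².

|E| ≈ 4.73×10^5 N/C

Take a coaxial cylindrical Gaussian surface of radius r = 3.63 cm and length L (r > 1.04 cm).
The whole shell is enclosed: λ_enc = σ·2πR = (-1.46e-5)·2π·(0.0104) = -9.54×10^-7 C/m.
Applying ∮E·dA = Q_enc/ε₀ with the end caps contributing no flux:
E = 2k|λ_enc|/r = 2(8.99×10^9)(9.54×10^-7)/(0.0363) = 4.73×10^5 N/C.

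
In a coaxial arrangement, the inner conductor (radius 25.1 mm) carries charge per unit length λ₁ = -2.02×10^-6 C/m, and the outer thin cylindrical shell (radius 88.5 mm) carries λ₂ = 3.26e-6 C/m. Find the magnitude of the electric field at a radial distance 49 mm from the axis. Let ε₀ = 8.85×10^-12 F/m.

Choose a coaxial cylinder of radius r = 49 mm (arbitrary length L) as the Gaussian surface (between the conductors, 25.1 mm < r < 88.5 mm).
Only the inner wire is enclosed; the outer shell contributes nothing inside itself. λ_enc = λ₁ = -2.02×10^-6 C/m.
Applying ∮E·dA = Q_enc/ε₀ with the end caps contributing no flux:
E = |λ_enc|/(2πε₀r) = (2.02×10^-6)/(2π·8.85×10^-12·0.049) = 7.41×10^5 N/C.

E ≈ 7.41×10^5 N/C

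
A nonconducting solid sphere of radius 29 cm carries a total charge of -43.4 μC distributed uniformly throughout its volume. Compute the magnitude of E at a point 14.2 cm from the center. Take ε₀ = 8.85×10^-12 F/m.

Symmetry ⇒ E = E(r) r̂. Gaussian sphere of radius r = 14.2 cm (r < R).
Only the charge within r is enclosed: Q_enc = Q·(r/R)³ = (-43.4 μC)·(14.2 cm/29 cm)³ = -5.095×10^-6 C.
Applying ∮E·dA = Q_enc/ε₀ with Φ = E(4πr²):
E = |Q_enc|/(4πε₀r²) = (5.095×10^-6)/(4π·8.85×10^-12·(0.142)²) = 2.27×10^6 N/C.

|E| ≈ 2.27×10^6 V/m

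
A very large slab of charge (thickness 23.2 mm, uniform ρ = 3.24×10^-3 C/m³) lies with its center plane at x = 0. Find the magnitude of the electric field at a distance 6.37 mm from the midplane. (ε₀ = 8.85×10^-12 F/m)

By symmetry E is perpendicular to the slab. A Gaussian pillbox from −6.37 mm to +6.37 mm (face area A) lies entirely within the slab.
Q_enc = ρ·(2x)·A and flux = 2EA, so 2EA = 2ρxA/ε₀ ⇒ E = |ρ|x/ε₀.
E = (3.24×10^-3)(0.00637)/(8.85×10^-12) = 2.33×10^6 N/C.

|E| ≈ 2.33e6 N/C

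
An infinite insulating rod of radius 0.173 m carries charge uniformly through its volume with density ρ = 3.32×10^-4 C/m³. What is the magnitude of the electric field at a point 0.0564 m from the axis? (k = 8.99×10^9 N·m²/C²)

By cylindrical symmetry E is radial; use a coaxial Gaussian cylinder of radius 0.0564 m and length L (r < R).
Enclosed charge per unit length: λ_enc = ρ·πr² = (3.32×10^-4)π(0.0564)² = 3.318×10^-6 C/m.
Gauss's law: E·2πrL = λ_enc L/ε₀.
E = 2k|λ_enc|/r = 2(8.99×10^9)(3.318e-6)/(0.0564) = 1.06e6 N/C.

E ≈ 1.06×10^6 N/C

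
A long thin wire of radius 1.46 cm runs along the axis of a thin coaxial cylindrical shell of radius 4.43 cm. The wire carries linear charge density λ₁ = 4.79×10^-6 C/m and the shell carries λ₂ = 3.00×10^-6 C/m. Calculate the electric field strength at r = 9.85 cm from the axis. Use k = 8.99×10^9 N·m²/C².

By cylindrical symmetry E is radial; use a coaxial Gaussian cylinder of radius 9.85 cm and length L (r > 4.43 cm, enclosing both).
λ_enc = λ₁ + λ₂ = (4.79×10^-6) + (3.00e-6) = 7.79×10^-6 C/m.
Since E is radial and uniform over the curved surface, Φ = E·2πrL = Q_enc/ε₀ = λ_enc L/ε₀.
E = 2k|λ_enc|/r = 2(8.99×10^9)(7.79e-6)/(0.0985) = 1.42×10^6 N/C.

E ≈ 1.42×10^6 N/C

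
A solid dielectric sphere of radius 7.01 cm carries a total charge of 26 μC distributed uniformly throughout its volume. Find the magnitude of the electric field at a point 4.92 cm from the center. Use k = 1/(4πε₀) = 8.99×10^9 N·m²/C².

3.34×10^7 N/C

Symmetry ⇒ E = E(r) r̂. Gaussian sphere of radius r = 4.92 cm (r < R).
Only the charge within r is enclosed: Q_enc = Q·(r/R)³ = (26 μC)·(4.92 cm/7.01 cm)³ = 8.989×10^-6 C.
Since E is radial and uniform over the Gaussian sphere, Φ = E·4πr² = Q_enc/ε₀.
E = k|Q_enc|/r² = (8.99×10^9)(8.989×10^-6)/(0.0492)² = 3.34e7 N/C.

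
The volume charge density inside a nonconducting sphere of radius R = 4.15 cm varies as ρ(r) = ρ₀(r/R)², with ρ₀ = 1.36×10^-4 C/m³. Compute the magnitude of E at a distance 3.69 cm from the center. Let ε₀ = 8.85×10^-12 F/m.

|E| ≈ 8.97×10^4 V/m

Symmetry ⇒ E = E(r) r̂. Gaussian sphere of radius r = 3.69 cm (r < R).
Integrate the density: Q_enc = 4π ∫₀^r ρ₀(r'/R)^2 r'² dr' = 4πρ₀ r^5/(5·R²) = 1.358×10^-8 C.
Gauss's law: E·4πr² = Q_enc/ε₀.
E = |Q_enc|/(4πε₀r²) = (1.358×10^-8)/(4π·8.85×10^-12·(0.0369)²) = 8.97×10^4 N/C.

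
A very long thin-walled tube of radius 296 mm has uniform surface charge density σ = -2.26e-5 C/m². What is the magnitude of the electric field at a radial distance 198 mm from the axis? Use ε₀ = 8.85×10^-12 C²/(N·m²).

By cylindrical symmetry E is radial; use a coaxial Gaussian cylinder of radius 198 mm and length L (r < 296 mm, inside the shell).
No charge is enclosed, so Gauss's law gives E·2πrL = 0 ⇒ E = 0.

E = 0 (no enclosed charge)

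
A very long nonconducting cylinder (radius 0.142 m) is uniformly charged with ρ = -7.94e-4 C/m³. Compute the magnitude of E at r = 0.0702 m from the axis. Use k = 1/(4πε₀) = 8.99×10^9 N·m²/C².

E ≈ 3.15e6 N/C

Take a coaxial cylindrical Gaussian surface of radius r = 0.0702 m and length L (r < R).
Enclosed charge per unit length: λ_enc = ρ·πr² = (-7.94×10^-4)π(0.0702)² = -1.229×10^-5 C/m.
Since E is radial and uniform over the curved surface, Φ = E·2πrL = Q_enc/ε₀ = λ_enc L/ε₀.
E = 2k|λ_enc|/r = 2(8.99×10^9)(1.229×10^-5)/(0.0702) = 3.15e6 N/C.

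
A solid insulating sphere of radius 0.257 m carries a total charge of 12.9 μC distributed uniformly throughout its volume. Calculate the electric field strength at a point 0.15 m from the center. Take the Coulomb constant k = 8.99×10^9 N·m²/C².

Symmetry ⇒ E = E(r) r̂. Gaussian sphere of radius r = 0.15 m (r < R).
Only the charge within r is enclosed: Q_enc = Q·(r/R)³ = (12.9 μC)·(0.15 m/0.257 m)³ = 2.565×10^-6 C.
Applying ∮E·dA = Q_enc/ε₀ with Φ = E(4πr²):
E = k|Q_enc|/r² = (8.99×10^9)(2.565×10^-6)/(0.15)² = 1.02×10^6 N/C.

E ≈ 1.02×10^6 V/m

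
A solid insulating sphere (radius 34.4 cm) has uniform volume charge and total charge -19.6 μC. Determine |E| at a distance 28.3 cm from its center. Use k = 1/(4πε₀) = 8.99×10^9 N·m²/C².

E = 1.22e6 N/C

By spherical symmetry E is radial; choose a Gaussian sphere of radius r = 28.3 cm (r < R).
For a uniform sphere the enclosed fraction is (r/R)³, so Q_enc = (-19.6 μC)(0.283/0.344)³ = -1.091×10^-5 C.
Gauss's law: E·4πr² = Q_enc/ε₀.
E = k|Q_enc|/r² = (8.99×10^9)(1.091e-5)/(0.283)² = 1.22×10^6 N/C.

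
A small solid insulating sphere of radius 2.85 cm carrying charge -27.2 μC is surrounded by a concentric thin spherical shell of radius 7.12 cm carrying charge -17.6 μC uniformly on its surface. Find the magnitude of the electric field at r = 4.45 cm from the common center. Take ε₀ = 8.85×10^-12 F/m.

|E| = 1.24×10^8 N/C

Take a concentric spherical Gaussian surface of radius r = 4.45 cm (between the bodies, 2.85 cm < r < 7.12 cm).
The shell at 7.12 cm lies outside the Gaussian surface, so Q_enc = -27.2 μC = -2.72e-5 C.
By Gauss's law, ∮E·dA = E·4πr² = Q_enc/ε₀.
E = |Q_enc|/(4πε₀r²) = (2.72×10^-5)/(4π·8.85×10^-12·(0.0445)²) = 1.24×10^8 N/C.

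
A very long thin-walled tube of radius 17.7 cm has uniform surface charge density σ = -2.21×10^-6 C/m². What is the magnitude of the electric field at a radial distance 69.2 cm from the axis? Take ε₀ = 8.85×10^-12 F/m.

E ≈ 6.39×10^4 N/C

Take a coaxial cylindrical Gaussian surface of radius r = 69.2 cm and length L (r > 17.7 cm).
The whole shell is enclosed: λ_enc = σ·2πR = (-2.21e-6)·2π·(0.177) = -2.458×10^-6 C/m.
Applying ∮E·dA = Q_enc/ε₀ with the end caps contributing no flux:
E = |λ_enc|/(2πε₀r) = (2.458e-6)/(2π·8.85×10^-12·0.692) = 6.39×10^4 N/C.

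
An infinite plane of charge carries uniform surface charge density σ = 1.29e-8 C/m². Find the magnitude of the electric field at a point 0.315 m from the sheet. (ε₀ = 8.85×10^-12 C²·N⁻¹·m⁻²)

Choose a cylindrical pillbox piercing the sheet, end faces (area A) parallel to it.
Flux Φ = 2EA and Q_enc = σA, so 2EA = σA/ε₀ ⇒ E = |σ|/(2ε₀), independent of distance.
E = |σ|/(2ε₀) = (1.29e-8)/(2·8.85×10^-12) = 729 N/C.

|E| ≈ 729 N/C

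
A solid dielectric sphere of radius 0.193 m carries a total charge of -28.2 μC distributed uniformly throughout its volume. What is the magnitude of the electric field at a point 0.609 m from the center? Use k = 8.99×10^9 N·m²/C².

E = 6.84e5 N/C

Take a concentric spherical Gaussian surface of radius r = 0.609 m (r > R, so the entire charge is enclosed).
Q_enc = -28.2 μC = -2.82×10^-5 C.
Applying ∮E·dA = Q_enc/ε₀ with Φ = E(4πr²):
E = k|Q_enc|/r² = (8.99×10^9)(2.82×10^-5)/(0.609)² = 6.84×10^5 N/C.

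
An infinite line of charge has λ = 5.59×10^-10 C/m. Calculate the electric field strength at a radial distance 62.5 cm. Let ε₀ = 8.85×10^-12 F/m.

By cylindrical symmetry E is radial; use a coaxial Gaussian cylinder of radius 62.5 cm and length L.
Q_enc = λL, so λ_enc = 5.59e-10 C/m.
By Gauss's law (flux through the curved wall only), E·2πrL = λ_enc L/ε₀.
E = |λ_enc|/(2πε₀r) = (5.59×10^-10)/(2π·8.85×10^-12·0.625) = 16.1 N/C.

E ≈ 16.1 V/m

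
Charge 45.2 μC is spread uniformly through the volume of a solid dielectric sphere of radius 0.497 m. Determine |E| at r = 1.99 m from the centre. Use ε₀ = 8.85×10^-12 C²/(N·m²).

Use a concentric Gaussian sphere at r = 1.99 m (r > R, so the entire charge is enclosed).
Q_enc = 45.2 μC = 4.52×10^-5 C.
Since E is radial and uniform over the Gaussian sphere, Φ = E·4πr² = Q_enc/ε₀.
E = |Q_enc|/(4πε₀r²) = (4.52×10^-5)/(4π·8.85×10^-12·(1.99)²) = 1.03×10^5 N/C.

|E| = 1.03e5 N/C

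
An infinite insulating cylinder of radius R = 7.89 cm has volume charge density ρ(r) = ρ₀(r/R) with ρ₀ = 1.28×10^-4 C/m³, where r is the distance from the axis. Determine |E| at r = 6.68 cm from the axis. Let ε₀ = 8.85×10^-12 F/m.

Coaxial Gaussian cylinder, radius r = 6.68 cm, length L (r < R).
Integrating ρ over the cross-section to radius r: λ_enc = (2πρ₀/R) ∫₀^r r'^2 dr' = 2πρ₀ r^3/(3·R) = 1.013×10^-6 C/m.
By Gauss's law (flux through the curved wall only), E·2πrL = λ_enc L/ε₀.
E = |λ_enc|/(2πε₀r) = (1.013×10^-6)/(2π·8.85×10^-12·0.0668) = 2.73e5 N/C.

|E| ≈ 2.73×10^5 V/m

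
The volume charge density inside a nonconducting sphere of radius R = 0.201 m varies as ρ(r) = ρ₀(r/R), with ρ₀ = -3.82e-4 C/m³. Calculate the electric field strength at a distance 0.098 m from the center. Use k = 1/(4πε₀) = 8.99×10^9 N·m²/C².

Use a concentric Gaussian sphere at r = 0.098 m (r < R).
Integrate the density: Q_enc = 4π ∫₀^r ρ₀(r'/R)^1 r'² dr' = 4πρ₀ r^4/(4·R) = -5.507×10^-7 C.
Applying ∮E·dA = Q_enc/ε₀ with Φ = E(4πr²):
E = k|Q_enc|/r² = (8.99×10^9)(5.507×10^-7)/(0.098)² = 5.16e5 N/C.

E = 5.16×10^5 N/C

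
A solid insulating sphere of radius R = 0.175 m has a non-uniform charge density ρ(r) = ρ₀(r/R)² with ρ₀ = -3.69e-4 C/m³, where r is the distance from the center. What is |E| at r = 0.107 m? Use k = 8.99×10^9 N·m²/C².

E ≈ 3.34e5 N/C

Take a concentric spherical Gaussian surface of radius r = 0.107 m (r < R).
Q_enc = ∫₀^r ρ(r')·4πr'² dr' = (4πρ₀/R²) ∫₀^r r'^4 dr' = 4πρ₀ r^5/(5·R²) = -4.247×10^-7 C.
Applying ∮E·dA = Q_enc/ε₀ with Φ = E(4πr²):
E = k|Q_enc|/r² = (8.99×10^9)(4.247×10^-7)/(0.107)² = 3.34×10^5 N/C.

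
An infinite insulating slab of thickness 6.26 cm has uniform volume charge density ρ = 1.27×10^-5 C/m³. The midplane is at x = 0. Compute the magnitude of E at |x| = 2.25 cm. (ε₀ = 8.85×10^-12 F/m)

E ≈ 3.23×10^4 N/C

By symmetry E is perpendicular to the slab. A Gaussian pillbox from −2.25 cm to +2.25 cm (face area A) lies entirely within the slab.
Q_enc = ρ·(2x)·A and flux = 2EA, so 2EA = 2ρxA/ε₀ ⇒ E = |ρ|x/ε₀.
E = (1.27e-5)(0.0225)/(8.85×10^-12) = 3.23×10^4 N/C.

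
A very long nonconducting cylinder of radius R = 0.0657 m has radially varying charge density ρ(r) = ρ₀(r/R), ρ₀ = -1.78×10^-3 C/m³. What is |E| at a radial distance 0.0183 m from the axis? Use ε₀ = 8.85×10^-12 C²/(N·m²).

Take a coaxial cylindrical Gaussian surface of radius r = 0.0183 m and length L (r < R).
λ_enc = ∫₀^r ρ(r')·2πr' dr' = (2πρ₀/R)·r^3/3 = -3.477×10^-7 C/m.
Applying ∮E·dA = Q_enc/ε₀ with the end caps contributing no flux:
E = |λ_enc|/(2πε₀r) = (3.477e-7)/(2π·8.85×10^-12·0.0183) = 3.42×10^5 N/C.

|E| ≈ 3.42×10^5 N/C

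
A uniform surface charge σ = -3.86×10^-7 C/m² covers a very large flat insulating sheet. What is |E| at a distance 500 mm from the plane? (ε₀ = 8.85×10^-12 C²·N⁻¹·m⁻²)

|E| = 2.18e4 V/m

The symmetry is planar: E is normal to the sheet and the same magnitude on both sides. Take a pillbox straddling the sheet with end-cap area A.
Only the two end caps contribute flux: Φ = 2EA. With Q_enc = σA, Gauss's law gives E = |σ|/(2ε₀).
E = |σ|/(2ε₀) = (3.86×10^-7)/(2·8.85×10^-12) = 2.18×10^4 N/C.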